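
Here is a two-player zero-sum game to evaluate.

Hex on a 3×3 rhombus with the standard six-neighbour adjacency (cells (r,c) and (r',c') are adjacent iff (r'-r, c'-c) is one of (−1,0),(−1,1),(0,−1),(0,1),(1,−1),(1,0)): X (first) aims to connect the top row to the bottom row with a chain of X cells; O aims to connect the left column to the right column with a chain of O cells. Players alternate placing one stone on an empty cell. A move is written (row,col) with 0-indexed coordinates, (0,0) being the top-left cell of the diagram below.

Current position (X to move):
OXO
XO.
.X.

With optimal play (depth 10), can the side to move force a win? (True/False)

X winning at [OXO/XO./.X.]: True

p1 X@[OXO/XO./.X.]: (1,2)[OXO/XOX/.X.]-1 (2,0)[OXO/XO./XX.]+1* (2,2)[OXO/XO./.XX]-1
p2 O@[OXO/XO./XX.] terminal -1; root [OXO/XO./.X.] d10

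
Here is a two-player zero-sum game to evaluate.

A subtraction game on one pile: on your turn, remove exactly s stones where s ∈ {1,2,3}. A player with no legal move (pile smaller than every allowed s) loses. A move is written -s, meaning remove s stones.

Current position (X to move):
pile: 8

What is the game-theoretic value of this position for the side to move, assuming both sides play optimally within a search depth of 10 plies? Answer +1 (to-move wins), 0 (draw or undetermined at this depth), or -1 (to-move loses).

p1 X@[8]: -1[7]-1* -2[6]-1 -3[5]-1
p2 O@[7]: -1[6]-1 -2[5]-1 -3[4]+1*
p3 X@[4]: -1[3]-1* -2[2]-1 -3[1]-1
p4 O@[3]: -1[2]-1 -2[1]-1 -3[0]+1*
p5 X@[0] terminal -1; root [8] d10

value(8, X) = -1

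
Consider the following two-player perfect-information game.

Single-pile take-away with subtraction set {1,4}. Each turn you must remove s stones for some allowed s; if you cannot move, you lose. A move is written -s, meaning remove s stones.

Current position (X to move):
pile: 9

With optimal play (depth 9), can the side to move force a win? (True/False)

[9] X move#1: -1:-1/8, -4:+1/5*
[5] O move#2: -1:-1/4*, -4:-1/1
[4] X move#3: -1:-1/3, -4:+1/0*
[0] end (terminal -1, O#4); searched 9 to 9

X winning at [9]: True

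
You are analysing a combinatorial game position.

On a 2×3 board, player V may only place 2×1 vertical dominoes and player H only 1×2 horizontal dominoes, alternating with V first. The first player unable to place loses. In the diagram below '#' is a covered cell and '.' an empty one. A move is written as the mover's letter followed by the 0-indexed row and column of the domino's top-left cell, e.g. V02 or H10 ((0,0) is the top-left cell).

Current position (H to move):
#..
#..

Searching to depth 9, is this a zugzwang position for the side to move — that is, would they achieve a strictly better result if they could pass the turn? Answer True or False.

zugzwang(#../#.., H) = False

p1 H@[#../#..]: H01[###/#..]+1* H11[#../###]+1
p2 V@[###/#..] terminal -1; root [#../#..] d9
pass branch (V moves first from the same position):
  | p1 V@[#../#..]: V01[##./##.]+1* V02[#.#/#.#]+1
  | p2 H@[##./##.] terminal -1; root [#../#..] d9
H moving scores +1; H passing scores -1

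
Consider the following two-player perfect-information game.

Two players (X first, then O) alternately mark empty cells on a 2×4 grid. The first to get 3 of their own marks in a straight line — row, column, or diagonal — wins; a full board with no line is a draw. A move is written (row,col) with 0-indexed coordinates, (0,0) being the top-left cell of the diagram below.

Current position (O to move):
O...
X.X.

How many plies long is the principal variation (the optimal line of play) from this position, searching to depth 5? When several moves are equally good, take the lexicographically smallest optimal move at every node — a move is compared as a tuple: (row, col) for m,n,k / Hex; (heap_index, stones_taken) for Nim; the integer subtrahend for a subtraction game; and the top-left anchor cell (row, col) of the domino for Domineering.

[O.../X.X.] O move#1: (0,1):-1/OO../X.X., (0,2):-1/O.O./X.X., (0,3):-1/O..O/X.X., (1,1):+0/O.../XOX.*, (1,3):-1/O.../X.XO
[O.../XOX.] X move#2: (0,1):+0/OX../XOX.*, (0,2):+0/O.X./XOX., (0,3):+0/O..X/XOX., (1,3):+0/O.../XOXX
[OX../XOX.] O move#3: (0,2):+0/OXO./XOX.*, (0,3):+0/OX.O/XOX., (1,3):+0/OX../XOXO
[OXO./XOX.] X move#4: (0,3):+0/OXOX/XOX.*, (1,3):+0/OXO./XOXX
[OXOX/XOX.] O move#5: (1,3):+0/OXOX/XOXO*
[OXOX/XOXO] end (terminal +0, X#6); searched O.../X.X. to 5

PV length from [O.../X.X.]: 5 plies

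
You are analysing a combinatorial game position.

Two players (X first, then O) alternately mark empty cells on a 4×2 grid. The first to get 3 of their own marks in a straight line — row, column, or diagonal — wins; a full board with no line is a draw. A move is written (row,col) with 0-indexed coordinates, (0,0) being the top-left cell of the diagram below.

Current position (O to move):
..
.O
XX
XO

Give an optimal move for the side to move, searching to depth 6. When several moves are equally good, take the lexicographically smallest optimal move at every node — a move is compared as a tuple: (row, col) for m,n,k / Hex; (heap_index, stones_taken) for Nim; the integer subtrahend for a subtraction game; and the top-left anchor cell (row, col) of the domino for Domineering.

O's best at [../.O/XX/XO]: (1,0)

[../.O/XX/XO] O move#1: (0,0):-1/O./.O/XX/XO, (0,1):-1/.O/.O/XX/XO, (1,0):+0/../OO/XX/XO*
[../OO/XX/XO] X move#2: (0,0):+0/X./OO/XX/XO*, (0,1):+0/.X/OO/XX/XO
[X./OO/XX/XO] O move#3: (0,1):+0/XO/OO/XX/XO*
[XO/OO/XX/XO] end (terminal +0, X#4); searched ../.O/XX/XO to 6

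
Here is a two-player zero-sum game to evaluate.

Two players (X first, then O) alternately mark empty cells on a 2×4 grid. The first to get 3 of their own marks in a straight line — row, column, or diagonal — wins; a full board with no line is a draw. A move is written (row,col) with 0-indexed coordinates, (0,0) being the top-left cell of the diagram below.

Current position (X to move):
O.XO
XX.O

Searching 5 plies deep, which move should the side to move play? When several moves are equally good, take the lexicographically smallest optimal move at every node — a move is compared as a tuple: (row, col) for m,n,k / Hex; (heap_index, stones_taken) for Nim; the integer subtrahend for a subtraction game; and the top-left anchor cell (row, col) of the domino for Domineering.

ply 1, X at O.XO/XX.O | (0,1)=+0→OXXO/XX.O; (1,2)=+1→O.XO/XXXO*
ply 2: O.XO/XXXO is terminal -1 (O); from O.XO/XX.O depth 5

X's best at [O.XO/XX.O]: (1,2)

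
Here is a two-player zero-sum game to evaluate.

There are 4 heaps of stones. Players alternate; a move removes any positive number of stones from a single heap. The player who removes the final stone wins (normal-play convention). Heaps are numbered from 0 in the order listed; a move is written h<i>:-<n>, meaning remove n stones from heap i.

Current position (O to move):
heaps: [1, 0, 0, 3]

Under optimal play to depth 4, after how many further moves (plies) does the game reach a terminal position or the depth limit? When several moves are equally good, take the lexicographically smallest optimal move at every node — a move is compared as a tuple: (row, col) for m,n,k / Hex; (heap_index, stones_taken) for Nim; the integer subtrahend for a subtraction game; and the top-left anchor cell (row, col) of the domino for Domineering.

ply 1, O at (1,0,0,3) | h0:-1=-1→(0,0,0,3); h3:-1=-1→(1,0,0,2); h3:-2=+1→(1,0,0,1)*; h3:-3=-1→(1,0,0,0)
ply 2, X at (1,0,0,1) | h0:-1=-1→(0,0,0,1)*; h3:-1=-1→(1,0,0,0)
ply 3, O at (0,0,0,1) | h3:-1=+1→(0,0,0,0)*
ply 4: (0,0,0,0) is terminal -1 (X); from (1,0,0,3) depth 4

PV length from [(1,0,0,3)]: 3 plies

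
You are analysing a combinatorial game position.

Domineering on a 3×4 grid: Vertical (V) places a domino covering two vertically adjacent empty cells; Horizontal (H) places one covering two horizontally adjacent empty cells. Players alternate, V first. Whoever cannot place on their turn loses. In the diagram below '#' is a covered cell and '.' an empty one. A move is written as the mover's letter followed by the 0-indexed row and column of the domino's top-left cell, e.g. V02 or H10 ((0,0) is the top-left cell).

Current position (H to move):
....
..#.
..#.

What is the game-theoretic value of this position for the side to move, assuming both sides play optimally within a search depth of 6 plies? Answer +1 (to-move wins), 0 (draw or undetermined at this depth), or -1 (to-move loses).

p1 H@[..../..#./..#.]: H00[##../..#./..#.]-1 H01[.##./..#./..#.]-1 H02[..##/..#./..#.]-1 H10[..../###./..#.]+1* H20[..../..#./###.]-1
p2 V@[..../###./..#.]: V03[...#/####/..#.]-1* V13[..../####/..##]-1
p3 H@[...#/####/..#.]: H00[##.#/####/..#.]+1* H01[.###/####/..#.]+1 H20[...#/####/###.]+1
p4 V@[##.#/####/..#.] terminal -1; root [..../..#./..#.] d6

value(..../..#./..#., H) = +1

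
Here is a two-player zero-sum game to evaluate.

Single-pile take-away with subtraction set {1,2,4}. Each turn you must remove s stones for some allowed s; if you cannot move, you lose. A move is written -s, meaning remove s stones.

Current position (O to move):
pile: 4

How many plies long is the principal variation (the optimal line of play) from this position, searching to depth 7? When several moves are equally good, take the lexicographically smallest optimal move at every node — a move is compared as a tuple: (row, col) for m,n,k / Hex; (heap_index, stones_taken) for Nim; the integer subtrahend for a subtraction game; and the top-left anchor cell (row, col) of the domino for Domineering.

[4] O move#1: -1:+1/3*, -2:-1/2, -4:+1/0
[3] X move#2: -1:-1/2*, -2:-1/1
[2] O move#3: -1:-1/1, -2:+1/0*
[0] end (terminal -1, X#4); searched 4 to 7

PV length from [4]: 3 plies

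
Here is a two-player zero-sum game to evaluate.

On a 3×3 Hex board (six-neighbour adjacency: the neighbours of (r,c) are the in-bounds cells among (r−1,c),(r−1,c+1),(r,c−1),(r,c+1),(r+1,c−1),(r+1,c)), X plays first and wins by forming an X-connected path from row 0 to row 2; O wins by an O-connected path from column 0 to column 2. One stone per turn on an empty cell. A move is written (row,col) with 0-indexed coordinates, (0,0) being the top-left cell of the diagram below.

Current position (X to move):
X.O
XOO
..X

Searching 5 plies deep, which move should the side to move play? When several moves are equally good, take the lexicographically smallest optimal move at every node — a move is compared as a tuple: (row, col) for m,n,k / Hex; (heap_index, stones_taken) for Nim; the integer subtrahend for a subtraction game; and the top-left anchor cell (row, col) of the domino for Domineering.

X's best at [X.O/XOO/..X]: (2,0)

[X.O/XOO/..X] X move#1: (0,1):-1/XXO/XOO/..X, (2,0):+1/X.O/XOO/X.X*, (2,1):-1/X.O/XOO/.XX
[X.O/XOO/X.X] end (terminal -1, O#2); searched X.O/XOO/..X to 5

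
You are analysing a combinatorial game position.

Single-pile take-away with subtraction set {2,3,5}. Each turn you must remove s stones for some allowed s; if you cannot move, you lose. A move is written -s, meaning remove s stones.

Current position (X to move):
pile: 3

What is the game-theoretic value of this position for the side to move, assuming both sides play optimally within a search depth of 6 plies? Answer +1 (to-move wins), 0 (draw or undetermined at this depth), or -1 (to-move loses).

ply 1, X at 3 | -2=+1→1*; -3=+1→0
ply 2: 1 is terminal -1 (O); from 3 depth 6

value(3, X) = +1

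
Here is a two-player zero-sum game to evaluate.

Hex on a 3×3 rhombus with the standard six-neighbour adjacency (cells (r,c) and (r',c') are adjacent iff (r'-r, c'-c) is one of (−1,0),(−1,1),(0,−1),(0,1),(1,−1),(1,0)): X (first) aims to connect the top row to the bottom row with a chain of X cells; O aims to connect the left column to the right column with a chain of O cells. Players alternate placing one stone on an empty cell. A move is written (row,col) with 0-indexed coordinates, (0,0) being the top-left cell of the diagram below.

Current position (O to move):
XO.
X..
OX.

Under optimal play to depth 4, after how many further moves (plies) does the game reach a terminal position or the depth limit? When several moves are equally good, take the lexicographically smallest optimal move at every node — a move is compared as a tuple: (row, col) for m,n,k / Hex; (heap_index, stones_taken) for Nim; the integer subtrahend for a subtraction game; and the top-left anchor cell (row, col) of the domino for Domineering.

p1 O@[XO./X../OX.]: (0,2)[XOO/X../OX.]-1 (1,1)[XO./XO./OX.]+1* (1,2)[XO./X.O/OX.]-1 (2,2)[XO./X../OXO]-1
p2 X@[XO./XO./OX.]: (0,2)[XOX/XO./OX.]-1* (1,2)[XO./XOX/OX.]-1 (2,2)[XO./XO./OXX]-1
p3 O@[XOX/XO./OX.]: (1,2)[XOX/XOO/OX.]+1* (2,2)[XOX/XO./OXO]-1
p4 X@[XOX/XOO/OX.] terminal -1; root [XO./X../OX.] d4

PV length from [XO./X../OX.]: 3 plies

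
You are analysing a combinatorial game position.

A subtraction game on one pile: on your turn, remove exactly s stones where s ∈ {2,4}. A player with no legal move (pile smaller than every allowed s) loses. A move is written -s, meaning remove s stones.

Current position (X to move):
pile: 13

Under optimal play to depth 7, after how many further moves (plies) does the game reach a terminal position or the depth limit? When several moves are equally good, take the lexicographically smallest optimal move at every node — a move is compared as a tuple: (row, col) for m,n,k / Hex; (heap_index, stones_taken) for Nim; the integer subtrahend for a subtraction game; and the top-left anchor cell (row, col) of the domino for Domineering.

ply 1, X at 13 | -2=-1→11*; -4=-1→9
ply 2, O at 11 | -2=-1→9; -4=+1→7*
ply 3, X at 7 | -2=-1→5*; -4=-1→3
ply 4, O at 5 | -2=-1→3; -4=+1→1*
ply 5: 1 is terminal -1 (X); from 13 depth 7

PV length from [13]: 4 plies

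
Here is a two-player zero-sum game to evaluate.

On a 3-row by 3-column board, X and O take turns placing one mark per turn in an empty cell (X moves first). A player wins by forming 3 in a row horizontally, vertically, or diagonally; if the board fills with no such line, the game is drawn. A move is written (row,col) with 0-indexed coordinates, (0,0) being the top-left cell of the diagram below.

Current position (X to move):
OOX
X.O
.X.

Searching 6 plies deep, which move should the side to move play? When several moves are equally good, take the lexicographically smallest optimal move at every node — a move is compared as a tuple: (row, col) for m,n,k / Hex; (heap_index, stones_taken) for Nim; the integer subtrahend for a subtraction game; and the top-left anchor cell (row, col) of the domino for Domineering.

p1 X@[OOX/X.O/.X.]: (1,1)[OOX/XXO/.X.]+0 (2,0)[OOX/X.O/XX.]+1* (2,2)[OOX/X.O/.XX]+0
p2 O@[OOX/X.O/XX.]: (1,1)[OOX/XOO/XX.]-1* (2,2)[OOX/X.O/XXO]-1
p3 X@[OOX/XOO/XX.]: (2,2)[OOX/XOO/XXX]+1*
p4 O@[OOX/XOO/XXX] terminal -1; root [OOX/X.O/.X.] d6

X's best at [OOX/X.O/.X.]: (2,0)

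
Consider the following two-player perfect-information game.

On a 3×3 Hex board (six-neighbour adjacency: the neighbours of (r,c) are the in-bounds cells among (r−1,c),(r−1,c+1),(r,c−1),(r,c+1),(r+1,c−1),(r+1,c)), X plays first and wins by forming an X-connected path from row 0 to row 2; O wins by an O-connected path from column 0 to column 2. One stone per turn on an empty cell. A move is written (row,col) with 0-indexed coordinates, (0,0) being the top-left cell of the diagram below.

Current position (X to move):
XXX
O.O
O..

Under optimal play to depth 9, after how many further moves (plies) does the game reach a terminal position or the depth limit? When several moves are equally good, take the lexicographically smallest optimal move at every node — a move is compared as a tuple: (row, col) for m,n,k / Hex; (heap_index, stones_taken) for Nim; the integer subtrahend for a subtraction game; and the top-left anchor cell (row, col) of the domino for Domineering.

[XXX/O.O/O..] X move#1: (1,1):-1/XXX/OXO/O..*, (2,1):-1/XXX/O.O/OX., (2,2):-1/XXX/O.O/O.X
[XXX/OXO/O..] O move#2: (2,1):+1/XXX/OXO/OO.*, (2,2):-1/XXX/OXO/O.O
[XXX/OXO/OO.] end (terminal -1, X#3); searched XXX/O.O/O.. to 9

PV length from [XXX/O.O/O..]: 2 plies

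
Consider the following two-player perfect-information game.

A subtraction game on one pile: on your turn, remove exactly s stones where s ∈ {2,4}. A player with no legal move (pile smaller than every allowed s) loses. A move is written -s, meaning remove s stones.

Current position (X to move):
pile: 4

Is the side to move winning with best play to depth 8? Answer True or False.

[4] X move#1: -2:-1/2, -4:+1/0*
[0] end (terminal -1, O#2); searched 4 to 8

X winning at [4]: True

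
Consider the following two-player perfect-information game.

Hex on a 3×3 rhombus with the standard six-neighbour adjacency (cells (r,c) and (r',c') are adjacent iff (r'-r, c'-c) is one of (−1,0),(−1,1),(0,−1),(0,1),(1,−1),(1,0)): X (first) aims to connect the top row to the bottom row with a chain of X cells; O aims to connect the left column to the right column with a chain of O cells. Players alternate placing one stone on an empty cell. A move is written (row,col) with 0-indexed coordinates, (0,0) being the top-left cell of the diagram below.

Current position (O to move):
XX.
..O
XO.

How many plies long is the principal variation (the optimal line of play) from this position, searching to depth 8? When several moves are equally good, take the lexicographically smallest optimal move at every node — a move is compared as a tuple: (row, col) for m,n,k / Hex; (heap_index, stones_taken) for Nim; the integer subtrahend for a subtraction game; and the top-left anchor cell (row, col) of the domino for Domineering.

ply 1, O at XX./..O/XO. | (0,2)=-1→XXO/..O/XO.*; (1,0)=-1→XX./O.O/XO.; (1,1)=-1→XX./.OO/XO.; (2,2)=-1→XX./..O/XOO
ply 2, X at XXO/..O/XO. | (1,0)=+1→XXO/X.O/XO.*; (1,1)=+1→XXO/.XO/XO.; (2,2)=+1→XXO/..O/XOX
ply 3: XXO/X.O/XO. is terminal -1 (O); from XX./..O/XO. depth 8

PV length from [XX./..O/XO.]: 2 plies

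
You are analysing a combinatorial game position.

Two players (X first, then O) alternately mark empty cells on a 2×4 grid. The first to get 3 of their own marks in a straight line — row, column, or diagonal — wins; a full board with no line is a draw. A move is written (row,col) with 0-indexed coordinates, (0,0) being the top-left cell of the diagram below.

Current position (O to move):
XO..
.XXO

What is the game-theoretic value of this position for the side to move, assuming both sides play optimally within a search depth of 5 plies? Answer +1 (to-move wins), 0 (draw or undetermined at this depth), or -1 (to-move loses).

[XO../.XXO] O move#1: (0,2):-1/XOO./.XXO, (0,3):-1/XO.O/.XXO, (1,0):+0/XO../OXXO*
[XO../OXXO] X move#2: (0,2):+0/XOX./OXXO*, (0,3):+0/XO.X/OXXO
[XOX./OXXO] O move#3: (0,3):+0/XOXO/OXXO*
[XOXO/OXXO] end (terminal +0, X#4); searched XO../.XXO to 5

value(XO../.XXO, O) = 0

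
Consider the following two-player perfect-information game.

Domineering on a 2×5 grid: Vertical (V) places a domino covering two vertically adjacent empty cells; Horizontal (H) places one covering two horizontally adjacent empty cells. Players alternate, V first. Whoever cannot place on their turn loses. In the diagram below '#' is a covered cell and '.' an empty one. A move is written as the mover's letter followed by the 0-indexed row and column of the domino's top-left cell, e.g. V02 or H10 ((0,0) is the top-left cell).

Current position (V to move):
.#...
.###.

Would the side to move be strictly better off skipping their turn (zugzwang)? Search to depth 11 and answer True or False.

ply 1, V at .#.../.###. | V00=-1→##.../####.; V04=+1→.#..#/.####*
ply 2, H at .#..#/.#### | H02=-1→.####/.####*
ply 3, V at .####/.#### | V00=+1→#####/#####*
ply 4: #####/##### is terminal -1 (H); from .#.../.###. depth 11
pass branch (H moves first from the same position):
  | ply 1, H at .#.../.###. | H02=-1→.###./.###.*; H03=-1→.#.##/.###.
  | ply 2, V at .###./.###. | V00=+1→####./####.*; V04=+1→.####/.####
  | ply 3: ####./####. is terminal -1 (H); from .#.../.###. depth 11
V moving scores +1; V passing scores +1

zugzwang(.#.../.###., V) = False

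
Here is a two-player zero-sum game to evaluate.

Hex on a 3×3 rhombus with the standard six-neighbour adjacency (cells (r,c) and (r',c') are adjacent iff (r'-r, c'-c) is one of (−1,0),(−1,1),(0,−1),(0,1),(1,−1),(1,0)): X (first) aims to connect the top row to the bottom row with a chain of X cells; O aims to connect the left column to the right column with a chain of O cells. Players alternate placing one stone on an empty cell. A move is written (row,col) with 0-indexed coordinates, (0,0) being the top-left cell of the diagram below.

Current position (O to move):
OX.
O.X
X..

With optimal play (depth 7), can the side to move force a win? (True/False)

[OX./O.X/X..] O move#1: (0,2):-1/OXO/O.X/X..*, (1,1):-1/OX./OOX/X.., (2,1):-1/OX./O.X/XO., (2,2):-1/OX./O.X/X.O
[OXO/O.X/X..] X move#2: (1,1):+1/OXO/OXX/X..*, (2,1):-1/OXO/O.X/XX., (2,2):-1/OXO/O.X/X.X
[OXO/OXX/X..] end (terminal -1, O#3); searched OX./O.X/X.. to 7

O winning at [OX./O.X/X..]: False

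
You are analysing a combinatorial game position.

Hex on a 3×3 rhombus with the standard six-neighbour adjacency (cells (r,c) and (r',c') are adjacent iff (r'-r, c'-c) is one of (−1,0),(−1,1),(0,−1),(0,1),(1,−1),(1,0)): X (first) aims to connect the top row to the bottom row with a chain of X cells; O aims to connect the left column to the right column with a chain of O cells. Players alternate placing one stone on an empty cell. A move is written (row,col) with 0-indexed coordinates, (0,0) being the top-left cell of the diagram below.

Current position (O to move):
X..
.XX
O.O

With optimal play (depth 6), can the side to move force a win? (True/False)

O winning at [X../.XX/O.O]: True

ply 1, O at X../.XX/O.O | (0,1)=-1→XO./.XX/O.O; (0,2)=-1→X.O/.XX/O.O; (1,0)=-1→X../OXX/O.O; (2,1)=+1→X../.XX/OOO*
ply 2: X../.XX/OOO is terminal -1 (X); from X../.XX/O.O depth 6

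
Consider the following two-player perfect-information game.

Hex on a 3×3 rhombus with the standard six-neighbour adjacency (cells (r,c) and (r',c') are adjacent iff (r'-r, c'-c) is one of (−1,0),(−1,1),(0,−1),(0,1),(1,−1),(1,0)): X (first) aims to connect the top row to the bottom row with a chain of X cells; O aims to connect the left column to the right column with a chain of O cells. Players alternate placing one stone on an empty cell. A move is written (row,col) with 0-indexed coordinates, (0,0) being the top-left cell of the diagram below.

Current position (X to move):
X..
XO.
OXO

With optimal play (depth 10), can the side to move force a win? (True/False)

X winning at [X../XO./OXO]: False

p1 X@[X../XO./OXO]: (0,1)[XX./XO./OXO]-1* (0,2)[X.X/XO./OXO]-1 (1,2)[X../XOX/OXO]-1
p2 O@[XX./XO./OXO]: (0,2)[XXO/XO./OXO]+1* (1,2)[XX./XOO/OXO]+1
p3 X@[XXO/XO./OXO] terminal -1; root [X../XO./OXO] d10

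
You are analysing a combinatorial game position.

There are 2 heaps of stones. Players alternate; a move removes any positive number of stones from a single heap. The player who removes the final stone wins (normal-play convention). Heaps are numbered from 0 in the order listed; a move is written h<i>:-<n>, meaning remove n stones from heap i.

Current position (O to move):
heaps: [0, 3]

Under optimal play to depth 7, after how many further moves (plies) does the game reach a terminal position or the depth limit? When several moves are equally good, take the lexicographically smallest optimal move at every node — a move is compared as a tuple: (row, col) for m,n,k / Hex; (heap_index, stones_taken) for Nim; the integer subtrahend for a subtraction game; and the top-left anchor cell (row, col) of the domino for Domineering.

PV length from [(0,3)]: 1 ply

p1 O@[(0,3)]: h1:-1[(0,2)]-1 h1:-2[(0,1)]-1 h1:-3[(0,0)]+1*
p2 X@[(0,0)] terminal -1; root [(0,3)] d7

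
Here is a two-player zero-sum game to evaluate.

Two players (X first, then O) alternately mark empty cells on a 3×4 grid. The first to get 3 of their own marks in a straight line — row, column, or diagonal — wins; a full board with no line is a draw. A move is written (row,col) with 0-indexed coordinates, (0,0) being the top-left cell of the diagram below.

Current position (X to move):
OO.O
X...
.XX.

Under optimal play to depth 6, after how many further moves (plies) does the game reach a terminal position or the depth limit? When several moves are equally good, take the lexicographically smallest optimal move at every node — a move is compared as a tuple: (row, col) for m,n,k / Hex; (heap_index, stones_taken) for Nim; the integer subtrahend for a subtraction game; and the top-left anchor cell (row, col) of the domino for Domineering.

PV length from [OO.O/X.../.XX.]: 3 plies

[OO.O/X.../.XX.] X move#1: (0,2):+1/OOXO/X.../.XX.*, (1,1):-1/OO.O/XX../.XX., (1,2):-1/OO.O/X.X./.XX., (1,3):-1/OO.O/X..X/.XX., (2,0):+1/OO.O/X.../XXX., (2,3):+1/OO.O/X.../.XXX
[OOXO/X.../.XX.] O move#2: (1,1):-1/OOXO/XO../.XX.*, (1,2):-1/OOXO/X.O./.XX., (1,3):-1/OOXO/X..O/.XX., (2,0):-1/OOXO/X.../OXX., (2,3):-1/OOXO/X.../.XXO
[OOXO/XO../.XX.] X move#3: (1,2):+1/OOXO/XOX./.XX.*, (1,3):+1/OOXO/XO.X/.XX., (2,0):+1/OOXO/XO../XXX., (2,3):+1/OOXO/XO../.XXX
[OOXO/XOX./.XX.] end (terminal -1, O#4); searched OO.O/X.../.XX. to 6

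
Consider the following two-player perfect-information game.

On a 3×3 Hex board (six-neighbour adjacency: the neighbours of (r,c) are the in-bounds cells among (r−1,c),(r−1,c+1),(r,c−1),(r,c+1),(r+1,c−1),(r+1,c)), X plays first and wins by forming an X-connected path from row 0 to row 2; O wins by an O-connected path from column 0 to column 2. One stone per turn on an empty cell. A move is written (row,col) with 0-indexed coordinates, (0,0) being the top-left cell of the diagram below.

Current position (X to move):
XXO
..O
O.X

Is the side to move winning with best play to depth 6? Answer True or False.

p1 X@[XXO/..O/O.X]: (1,0)[XXO/X.O/O.X]-1* (1,1)[XXO/.XO/O.X]-1 (2,1)[XXO/..O/OXX]-1
p2 O@[XXO/X.O/O.X]: (1,1)[XXO/XOO/O.X]+1* (2,1)[XXO/X.O/OOX]+1
p3 X@[XXO/XOO/O.X] terminal -1; root [XXO/..O/O.X] d6

X winning at [XXO/..O/O.X]: False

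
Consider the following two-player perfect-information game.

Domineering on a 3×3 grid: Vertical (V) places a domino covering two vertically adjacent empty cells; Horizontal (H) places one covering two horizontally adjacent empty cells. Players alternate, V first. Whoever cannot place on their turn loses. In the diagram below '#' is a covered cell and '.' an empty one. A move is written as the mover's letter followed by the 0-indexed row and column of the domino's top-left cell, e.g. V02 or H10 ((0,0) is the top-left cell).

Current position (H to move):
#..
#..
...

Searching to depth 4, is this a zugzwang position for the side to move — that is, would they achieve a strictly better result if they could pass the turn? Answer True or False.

zugzwang(#../#../..., H) = False

p1 H@[#../#../...]: H01[###/#../...]-1 H11[#../###/...]+1* H20[#../#../##.]-1 H21[#../#../.##]-1
p2 V@[#../###/...] terminal -1; root [#../#../...] d4
suppose H passes — search the same position with V to move:
pass> p1 V@[#../#../...]: V01[##./##./...]+1* V02[#.#/#.#/...]+1 V11[#../##./.#.]+1 V12[#../#.#/..#]+1
pass> p2 H@[##./##./...]: H20[##./##./##.]-1* H21[##./##./.##]-1
pass> p3 V@[##./##./##.]: V02[###/###/##.]+1* V12[##./###/###]+1
pass> p4 H@[###/###/##.] terminal -1; root [#../#../...] d4
for H: play +1, pass -1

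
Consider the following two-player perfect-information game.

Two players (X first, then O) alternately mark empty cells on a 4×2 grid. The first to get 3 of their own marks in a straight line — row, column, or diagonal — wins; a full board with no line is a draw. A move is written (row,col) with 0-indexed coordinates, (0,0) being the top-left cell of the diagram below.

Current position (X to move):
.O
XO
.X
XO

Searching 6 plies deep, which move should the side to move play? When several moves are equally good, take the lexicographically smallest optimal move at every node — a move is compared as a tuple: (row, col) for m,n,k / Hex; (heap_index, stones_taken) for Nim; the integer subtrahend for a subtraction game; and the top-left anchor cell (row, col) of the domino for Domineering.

X's best at [.O/XO/.X/XO]: (2,0)

ply 1, X at .O/XO/.X/XO | (0,0)=+0→XO/XO/.X/XO; (2,0)=+1→.O/XO/XX/XO*
ply 2: .O/XO/XX/XO is terminal -1 (O); from .O/XO/.X/XO depth 6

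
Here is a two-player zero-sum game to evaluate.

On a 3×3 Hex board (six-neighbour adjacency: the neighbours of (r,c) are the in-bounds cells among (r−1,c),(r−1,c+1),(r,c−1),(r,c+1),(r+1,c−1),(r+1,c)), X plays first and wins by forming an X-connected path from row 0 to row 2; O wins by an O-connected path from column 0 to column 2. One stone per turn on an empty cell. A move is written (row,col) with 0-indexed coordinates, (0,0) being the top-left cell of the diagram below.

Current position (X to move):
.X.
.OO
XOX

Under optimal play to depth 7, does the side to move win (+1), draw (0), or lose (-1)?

value(.X./.OO/XOX, X) = +1

p1 X@[.X./.OO/XOX]: (0,0)[XX./.OO/XOX]-1 (0,2)[.XX/.OO/XOX]-1 (1,0)[.X./XOO/XOX]+1*
p2 O@[.X./XOO/XOX] terminal -1; root [.X./.OO/XOX] d7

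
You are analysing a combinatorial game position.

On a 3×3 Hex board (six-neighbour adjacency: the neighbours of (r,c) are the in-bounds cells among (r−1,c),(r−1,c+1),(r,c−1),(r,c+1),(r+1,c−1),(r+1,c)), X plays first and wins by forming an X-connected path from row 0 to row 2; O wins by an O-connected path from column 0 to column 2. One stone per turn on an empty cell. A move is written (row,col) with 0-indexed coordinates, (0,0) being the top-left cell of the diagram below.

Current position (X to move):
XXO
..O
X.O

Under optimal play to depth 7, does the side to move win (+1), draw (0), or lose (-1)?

ply 1, X at XXO/..O/X.O | (1,0)=+1→XXO/X.O/X.O*; (1,1)=+1→XXO/.XO/X.O; (2,1)=+1→XXO/..O/XXO
ply 2: XXO/X.O/X.O is terminal -1 (O); from XXO/..O/X.O depth 7

value(XXO/..O/X.O, X) = +1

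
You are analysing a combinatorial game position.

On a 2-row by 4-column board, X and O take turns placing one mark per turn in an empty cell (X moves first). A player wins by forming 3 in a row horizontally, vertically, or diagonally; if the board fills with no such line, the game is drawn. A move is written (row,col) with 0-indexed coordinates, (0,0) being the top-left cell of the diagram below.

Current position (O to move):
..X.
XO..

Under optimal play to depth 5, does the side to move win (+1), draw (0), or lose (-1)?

p1 O@[..X./XO..]: (0,0)[O.X./XO..]+0* (0,1)[.OX./XO..]+0 (0,3)[..XO/XO..]+0 (1,2)[..X./XOO.]+0 (1,3)[..X./XO.O]+0
p2 X@[O.X./XO..]: (0,1)[OXX./XO..]+0* (0,3)[O.XX/XO..]+0 (1,2)[O.X./XOX.]+0 (1,3)[O.X./XO.X]+0
p3 O@[OXX./XO..]: (0,3)[OXXO/XO..]+0* (1,2)[OXX./XOO.]-1 (1,3)[OXX./XO.O]-1
p4 X@[OXXO/XO..]: (1,2)[OXXO/XOX.]+0* (1,3)[OXXO/XO.X]+0
p5 O@[OXXO/XOX.]: (1,3)[OXXO/XOXO]+0*
p6 X@[OXXO/XOXO] terminal +0; root [..X./XO..] d5

value(..X./XO.., O) = 0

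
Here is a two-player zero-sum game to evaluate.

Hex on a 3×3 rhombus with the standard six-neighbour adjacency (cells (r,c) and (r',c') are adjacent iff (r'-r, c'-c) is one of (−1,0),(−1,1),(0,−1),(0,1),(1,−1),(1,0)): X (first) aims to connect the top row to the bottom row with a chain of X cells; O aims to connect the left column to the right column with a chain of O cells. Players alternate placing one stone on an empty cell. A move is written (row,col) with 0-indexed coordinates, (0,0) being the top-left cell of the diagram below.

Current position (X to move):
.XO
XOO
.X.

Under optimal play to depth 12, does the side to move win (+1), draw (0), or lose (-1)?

value(.XO/XOO/.X., X) = +1

p1 X@[.XO/XOO/.X.]: (0,0)[XXO/XOO/.X.]-1 (2,0)[.XO/XOO/XX.]+1* (2,2)[.XO/XOO/.XX]-1
p2 O@[.XO/XOO/XX.] terminal -1; root [.XO/XOO/.X.] d12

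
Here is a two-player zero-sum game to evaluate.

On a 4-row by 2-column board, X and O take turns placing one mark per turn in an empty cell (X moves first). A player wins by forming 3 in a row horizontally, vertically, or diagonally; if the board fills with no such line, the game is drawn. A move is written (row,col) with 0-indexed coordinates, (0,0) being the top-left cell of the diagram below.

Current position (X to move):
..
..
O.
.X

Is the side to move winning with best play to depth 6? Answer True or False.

ply 1, X at ../../O./.X | (0,0)=+0→X./../O./.X*; (0,1)=-1→.X/../O./.X; (1,0)=+0→../X./O./.X; (1,1)=+0→../.X/O./.X; (2,1)=+0→../../OX/.X; (3,0)=+0→../../O./XX
ply 2, O at X./../O./.X | (0,1)=+0→XO/../O./.X*; (1,0)=+0→X./O./O./.X; (1,1)=+0→X./.O/O./.X; (2,1)=+0→X./../OO/.X; (3,0)=+0→X./../O./OX
ply 3, X at XO/../O./.X | (1,0)=+0→XO/X./O./.X*; (1,1)=+0→XO/.X/O./.X; (2,1)=+0→XO/../OX/.X; (3,0)=+0→XO/../O./XX
ply 4, O at XO/X./O./.X | (1,1)=+0→XO/XO/O./.X*; (2,1)=+0→XO/X./OO/.X; (3,0)=+0→XO/X./O./OX
ply 5, X at XO/XO/O./.X | (2,1)=+0→XO/XO/OX/.X*; (3,0)=-1→XO/XO/O./XX
ply 6, O at XO/XO/OX/.X | (3,0)=+0→XO/XO/OX/OX*
ply 7: XO/XO/OX/OX is terminal +0 (X); from ../../O./.X depth 6

X winning at [../../O./.X]: False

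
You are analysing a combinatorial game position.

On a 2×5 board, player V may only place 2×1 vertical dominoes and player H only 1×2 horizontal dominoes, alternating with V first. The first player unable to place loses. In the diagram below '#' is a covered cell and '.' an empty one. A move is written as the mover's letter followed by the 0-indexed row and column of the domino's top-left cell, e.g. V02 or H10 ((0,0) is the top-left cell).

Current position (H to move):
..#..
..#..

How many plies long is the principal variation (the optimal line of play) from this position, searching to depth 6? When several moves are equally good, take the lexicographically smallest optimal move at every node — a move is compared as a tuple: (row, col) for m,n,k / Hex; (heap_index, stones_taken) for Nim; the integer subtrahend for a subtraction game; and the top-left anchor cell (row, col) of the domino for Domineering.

PV length from [..#../..#..]: 4 plies

[..#../..#..] H move#1: H00:-1/###../..#..*, H03:-1/..###/..#.., H10:-1/..#../###.., H13:-1/..#../..###
[###../..#..] V move#2: V03:+1/####./..##.*, V04:+1/###.#/..#.#
[####./..##.] H move#3: H10:-1/####./####.*
[####./####.] V move#4: V04:+1/#####/#####*
[#####/#####] end (terminal -1, H#5); searched ..#../..#.. to 6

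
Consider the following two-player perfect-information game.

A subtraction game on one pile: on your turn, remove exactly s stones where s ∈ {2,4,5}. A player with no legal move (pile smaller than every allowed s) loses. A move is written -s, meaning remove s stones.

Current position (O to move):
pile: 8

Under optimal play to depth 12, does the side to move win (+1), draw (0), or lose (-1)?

ply 1, O at 8 | -2=-1→6*; -4=-1→4; -5=-1→3
ply 2, X at 6 | -2=-1→4; -4=-1→2; -5=+1→1*
ply 3: 1 is terminal -1 (O); from 8 depth 12

value(8, O) = -1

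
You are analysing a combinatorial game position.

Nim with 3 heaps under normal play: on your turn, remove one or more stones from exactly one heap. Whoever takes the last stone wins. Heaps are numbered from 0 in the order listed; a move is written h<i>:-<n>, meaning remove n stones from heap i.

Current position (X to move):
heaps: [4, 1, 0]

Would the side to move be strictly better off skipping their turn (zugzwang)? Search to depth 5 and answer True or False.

p1 X@[(4,1,0)]: h0:-1[(3,1,0)]-1 h0:-2[(2,1,0)]-1 h0:-3[(1,1,0)]+1* h0:-4[(0,1,0)]-1 h1:-1[(4,0,0)]-1
p2 O@[(1,1,0)]: h0:-1[(0,1,0)]-1* h1:-1[(1,0,0)]-1
p3 X@[(0,1,0)]: h1:-1[(0,0,0)]+1*
p4 O@[(0,0,0)] terminal -1; root [(4,1,0)] d5
if X skipped the turn, O would face:
~ p1 O@[(4,1,0)]: h0:-1[(3,1,0)]-1 h0:-2[(2,1,0)]-1 h0:-3[(1,1,0)]+1* h0:-4[(0,1,0)]-1 h1:-1[(4,0,0)]-1
~ p2 X@[(1,1,0)]: h0:-1[(0,1,0)]-1* h1:-1[(1,0,0)]-1
~ p3 O@[(0,1,0)]: h1:-1[(0,0,0)]+1*
~ p4 X@[(0,0,0)] terminal -1; root [(4,1,0)] d5
compare (X): move=+1 vs pass=-1

zugzwang((4,1,0), X) = False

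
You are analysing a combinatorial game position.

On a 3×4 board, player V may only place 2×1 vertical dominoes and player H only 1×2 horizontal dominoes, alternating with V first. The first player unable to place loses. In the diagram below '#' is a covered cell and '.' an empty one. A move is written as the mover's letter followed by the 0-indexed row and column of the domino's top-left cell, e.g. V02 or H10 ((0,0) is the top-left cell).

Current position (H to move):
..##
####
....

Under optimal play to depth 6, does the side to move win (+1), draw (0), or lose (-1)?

ply 1, H at ..##/####/.... | H00=+1→####/####/....*; H20=+1→..##/####/##..; H21=+1→..##/####/.##.; H22=+1→..##/####/..##
ply 2: ####/####/.... is terminal -1 (V); from ..##/####/.... depth 6

value(..##/####/...., H) = +1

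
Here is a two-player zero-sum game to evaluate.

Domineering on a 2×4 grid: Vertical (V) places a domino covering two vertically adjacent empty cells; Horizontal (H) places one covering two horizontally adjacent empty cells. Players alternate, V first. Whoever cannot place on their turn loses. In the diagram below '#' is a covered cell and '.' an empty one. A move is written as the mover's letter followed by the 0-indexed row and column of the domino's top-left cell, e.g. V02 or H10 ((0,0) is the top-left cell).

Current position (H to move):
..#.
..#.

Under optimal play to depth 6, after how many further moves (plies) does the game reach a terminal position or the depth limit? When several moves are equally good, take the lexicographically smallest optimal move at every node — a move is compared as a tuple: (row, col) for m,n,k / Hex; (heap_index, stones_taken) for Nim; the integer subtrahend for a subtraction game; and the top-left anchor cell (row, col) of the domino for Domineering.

PV length from [..#./..#.]: 3 plies

[..#./..#.] H move#1: H00:+1/###./..#.*, H10:+1/..#./###.
[###./..#.] V move#2: V03:-1/####/..##*
[####/..##] H move#3: H10:+1/####/####*
[####/####] end (terminal -1, V#4); searched ..#./..#. to 6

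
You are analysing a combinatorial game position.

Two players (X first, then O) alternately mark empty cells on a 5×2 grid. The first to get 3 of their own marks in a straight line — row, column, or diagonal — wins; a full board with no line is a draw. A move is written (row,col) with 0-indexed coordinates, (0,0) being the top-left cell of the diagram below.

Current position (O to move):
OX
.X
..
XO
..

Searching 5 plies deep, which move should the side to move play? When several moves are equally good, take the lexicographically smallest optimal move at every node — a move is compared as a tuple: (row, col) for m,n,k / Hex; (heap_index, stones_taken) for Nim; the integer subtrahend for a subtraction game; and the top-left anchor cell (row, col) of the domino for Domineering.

ply 1, O at OX/.X/../XO/.. | (1,0)=-1→OX/OX/../XO/..; (2,0)=-1→OX/.X/O./XO/..; (2,1)=+0→OX/.X/.O/XO/..*; (4,0)=-1→OX/.X/../XO/O.; (4,1)=-1→OX/.X/../XO/.O
ply 2, X at OX/.X/.O/XO/.. | (1,0)=-1→OX/XX/.O/XO/..; (2,0)=-1→OX/.X/XO/XO/..; (4,0)=-1→OX/.X/.O/XO/X.; (4,1)=+0→OX/.X/.O/XO/.X*
ply 3, O at OX/.X/.O/XO/.X | (1,0)=+0→OX/OX/.O/XO/.X*; (2,0)=+0→OX/.X/OO/XO/.X; (4,0)=+0→OX/.X/.O/XO/OX
ply 4, X at OX/OX/.O/XO/.X | (2,0)=+0→OX/OX/XO/XO/.X*; (4,0)=-1→OX/OX/.O/XO/XX
ply 5, O at OX/OX/XO/XO/.X | (4,0)=+0→OX/OX/XO/XO/OX*
ply 6: OX/OX/XO/XO/OX is terminal +0 (X); from OX/.X/../XO/.. depth 5

O's best at [OX/.X/../XO/..]: (2,1)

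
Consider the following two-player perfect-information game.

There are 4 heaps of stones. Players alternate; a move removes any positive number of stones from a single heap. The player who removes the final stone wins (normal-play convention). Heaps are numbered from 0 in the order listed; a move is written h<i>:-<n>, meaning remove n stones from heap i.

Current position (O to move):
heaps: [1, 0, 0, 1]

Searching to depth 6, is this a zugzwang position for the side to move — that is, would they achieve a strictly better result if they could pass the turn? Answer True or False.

zugzwang((1,0,0,1), O) = True

p1 O@[(1,0,0,1)]: h0:-1[(0,0,0,1)]-1* h3:-1[(1,0,0,0)]-1
p2 X@[(0,0,0,1)]: h3:-1[(0,0,0,0)]+1*
p3 O@[(0,0,0,0)] terminal -1; root [(1,0,0,1)] d6
if O skipped the turn, X would face:
~ p1 X@[(1,0,0,1)]: h0:-1[(0,0,0,1)]-1* h3:-1[(1,0,0,0)]-1
~ p2 O@[(0,0,0,1)]: h3:-1[(0,0,0,0)]+1*
~ p3 X@[(0,0,0,0)] terminal -1; root [(1,0,0,1)] d6
compare (O): move=-1 vs pass=+1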